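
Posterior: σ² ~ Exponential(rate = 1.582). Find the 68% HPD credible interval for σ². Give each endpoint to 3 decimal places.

[0.000, 0.720]

The exponential density is strictly decreasing on [0, ∞), so the HPD interval is anchored at 0: [0, q] with P(σ² ≤ q) = 0.68.
q = −ln(1 − 0.68) / 1.582 = 1.1394 / 1.582 = 0.720.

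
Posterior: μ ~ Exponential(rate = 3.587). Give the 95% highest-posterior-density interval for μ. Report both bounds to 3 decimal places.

The exponential density is strictly decreasing on [0, ∞), so the HPD interval is anchored at 0: [0, q] with P(μ ≤ q) = 0.95.
q = −ln(1 − 0.95) / 3.587 = 2.9957 / 3.587 = 0.835.

[0.000, 0.835]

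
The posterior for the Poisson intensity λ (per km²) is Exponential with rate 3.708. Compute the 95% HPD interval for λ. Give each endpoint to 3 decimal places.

The exponential density is strictly decreasing on [0, ∞), so the HPD interval is anchored at 0: [0, q] with P(λ ≤ q) = 0.95.
q = −ln(1 − 0.95) / 3.708 = 2.9957 / 3.708 = 0.808.

[0.000, 0.808]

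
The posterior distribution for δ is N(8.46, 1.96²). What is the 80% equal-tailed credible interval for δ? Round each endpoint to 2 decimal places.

The posterior is symmetric, so the 80% equal-tailed interval is δ = 8.46 ± z·1.96 with z = 1.282.
Half-width: 1.282 × 1.96 = 2.51.
8.46 − 2.51 = 5.95; 8.46 + 2.51 = 10.97.

[5.95, 10.97]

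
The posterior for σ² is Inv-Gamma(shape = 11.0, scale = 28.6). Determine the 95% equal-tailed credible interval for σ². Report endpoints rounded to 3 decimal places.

Inverse-Gamma(11.0, 28.6) quantiles: F⁻¹(0.025) and F⁻¹(0.975).
Equivalently, 1/σ² ~ Gamma(11.0, rate = 28.6); invert its 0.975 and 0.025 quantiles.
Posterior mean ≈ 2.860, SD ≈ 0.953; a Normal approximation gives roughly [0.992, 4.728].
Exact: lower = 1.555; upper = 5.208.

[1.555, 5.208]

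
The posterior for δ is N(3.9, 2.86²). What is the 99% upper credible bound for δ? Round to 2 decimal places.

10.55

Need U with P(δ ≤ U) = 0.99: U = 3.9 + z_{0.01}·2.86.
z = 2.326; U = 3.9 + 2.326 × 2.86 = 10.55.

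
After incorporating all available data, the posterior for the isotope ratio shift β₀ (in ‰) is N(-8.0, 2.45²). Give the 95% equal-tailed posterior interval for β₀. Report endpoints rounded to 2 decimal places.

[-12.80, -3.20]

The posterior is symmetric, so the 95% equal-tailed interval is β₀ = -8.0 ± z·2.45 with z = 1.960.
Half-width: 1.960 × 2.45 = 4.80.
-8.0 − 4.80 = -12.80; -8.0 + 4.80 = -3.20.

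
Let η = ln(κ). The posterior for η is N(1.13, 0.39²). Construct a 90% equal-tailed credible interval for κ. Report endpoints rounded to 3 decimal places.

[1.630, 5.880]

On the log scale the 90% interval is 1.13 ± 1.645 × 0.39 = [0.4885, 1.7715].
Exponentiate: [e^0.4885, e^1.7715] = [1.630, 5.880].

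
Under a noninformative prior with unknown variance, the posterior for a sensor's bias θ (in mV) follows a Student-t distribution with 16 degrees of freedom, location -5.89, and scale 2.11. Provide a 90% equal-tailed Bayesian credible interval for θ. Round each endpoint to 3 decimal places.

[-9.574, -2.206]

The t_16 distribution is symmetric; the 90% interval is -5.89 ± t·2.11 with t_{0.95,16} = 1.746.
Half-width: 1.746 × 2.11 = 3.684.
-5.89 − 3.684 = -9.574; -5.89 + 3.684 = -2.206.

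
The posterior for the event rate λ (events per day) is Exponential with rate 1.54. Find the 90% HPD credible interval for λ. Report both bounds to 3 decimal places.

[0.000, 1.495]

The exponential density is strictly decreasing on [0, ∞), so the HPD interval is anchored at 0: [0, q] with P(λ ≤ q) = 0.90.
q = −ln(1 − 0.90) / 1.54 = 2.3026 / 1.54 = 1.495.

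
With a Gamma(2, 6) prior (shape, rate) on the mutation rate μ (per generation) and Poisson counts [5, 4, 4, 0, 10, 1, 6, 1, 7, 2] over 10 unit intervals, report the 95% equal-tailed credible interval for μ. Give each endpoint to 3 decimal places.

[1.892, 3.476]

Posterior: Gamma(2+40, 6+10) = Gamma(42, 16) (shape, rate).
Equal-tailed 95% interval: Gamma(42, 16) quantiles at 0.025 and 0.975.
Posterior mean ≈ 2.625, SD ≈ 0.405; a Normal approximation gives roughly [1.831, 3.419].
Exact: lower = 1.892; upper = 3.476.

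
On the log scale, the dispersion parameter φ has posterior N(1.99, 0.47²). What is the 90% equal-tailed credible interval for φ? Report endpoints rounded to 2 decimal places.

[3.38, 15.85]

On the log scale the 90% interval is 1.99 ± 1.645 × 0.47 = [1.2169, 2.7631].
Exponentiate: [e^1.2169, e^2.7631] = [3.38, 15.85].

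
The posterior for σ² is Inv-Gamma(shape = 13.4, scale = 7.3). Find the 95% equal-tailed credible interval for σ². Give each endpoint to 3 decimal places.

[0.340, 1.012]

Inverse-Gamma(13.4, 7.3) quantiles: F⁻¹(0.025) and F⁻¹(0.975).
Equivalently, 1/σ² ~ Gamma(13.4, rate = 7.3); invert its 0.975 and 0.025 quantiles.
Posterior mean ≈ 0.589, SD ≈ 0.174; a Normal approximation gives roughly [0.247, 0.930].
Exact: lower = 0.340; upper = 1.012.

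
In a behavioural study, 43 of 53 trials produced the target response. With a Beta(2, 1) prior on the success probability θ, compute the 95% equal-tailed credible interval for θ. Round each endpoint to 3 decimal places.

Posterior: Beta(2+43, 1+10) = Beta(45, 11).
Equal-tailed 95% interval: the 0.025 and 0.975 quantiles of Beta(45, 11).
Posterior mean ≈ 0.804, SD ≈ 0.053; a Normal approximation gives roughly [0.700, 0.907].
Exact: F⁻¹(0.025) = 0.691; F⁻¹(0.975) = 0.896.

[0.691, 0.896]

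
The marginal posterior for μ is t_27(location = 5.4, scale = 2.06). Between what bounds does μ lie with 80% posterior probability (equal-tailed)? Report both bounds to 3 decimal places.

The t_27 distribution is symmetric; the 80% interval is 5.4 ± t·2.06 with t_{0.9,27} = 1.314.
Half-width: 1.314 × 2.06 = 2.706.
5.4 − 2.706 = 2.694; 5.4 + 2.706 = 8.106.

[2.694, 8.106]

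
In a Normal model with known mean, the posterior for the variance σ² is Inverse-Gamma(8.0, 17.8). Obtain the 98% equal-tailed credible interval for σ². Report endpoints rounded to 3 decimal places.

Inverse-Gamma(8.0, 17.8) quantiles: F⁻¹(0.01) and F⁻¹(0.99).
Equivalently, 1/σ² ~ Gamma(8.0, rate = 17.8); invert its 0.99 and 0.01 quantiles.
Posterior mean ≈ 2.543, SD ≈ 1.038; a Normal approximation gives roughly [0.128, 4.958].
Exact: lower = 1.113; upper = 6.125.

[1.113, 6.125]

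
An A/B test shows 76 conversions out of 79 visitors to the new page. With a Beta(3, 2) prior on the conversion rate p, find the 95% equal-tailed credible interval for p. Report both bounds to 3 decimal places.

[0.881, 0.980]

Posterior: Beta(3+76, 2+3) = Beta(79, 5).
Equal-tailed 95% interval: the 0.025 and 0.975 quantiles of Beta(79, 5).
Posterior mean ≈ 0.940, SD ≈ 0.026; a Normal approximation gives roughly [0.890, 0.991].
Exact: F⁻¹(0.025) = 0.881; F⁻¹(0.975) = 0.980.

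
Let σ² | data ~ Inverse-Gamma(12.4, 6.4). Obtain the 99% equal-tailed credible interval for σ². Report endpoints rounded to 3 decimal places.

[0.274, 1.232]

Inverse-Gamma(12.4, 6.4) quantiles: F⁻¹(0.005) and F⁻¹(0.995).
Equivalently, 1/σ² ~ Gamma(12.4, rate = 6.4); invert its 0.995 and 0.005 quantiles.
Posterior mean ≈ 0.561, SD ≈ 0.174; a Normal approximation gives roughly [0.113, 1.010].
Exact: lower = 0.274; upper = 1.232.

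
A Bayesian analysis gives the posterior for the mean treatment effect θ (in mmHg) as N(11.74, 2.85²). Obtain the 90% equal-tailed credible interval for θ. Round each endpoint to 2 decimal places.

The posterior is symmetric, so the 90% equal-tailed interval is θ = 11.74 ± z·2.85 with z = 1.645.
Half-width: 1.645 × 2.85 = 4.69.
11.74 − 4.69 = 7.05; 11.74 + 4.69 = 16.43.

[7.05, 16.43]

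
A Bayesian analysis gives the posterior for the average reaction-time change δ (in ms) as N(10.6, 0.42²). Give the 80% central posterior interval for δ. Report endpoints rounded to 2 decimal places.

[10.06, 11.14]

The posterior is symmetric, so the 80% equal-tailed interval is δ = 10.6 ± z·0.42 with z = 1.282.
Half-width: 1.282 × 0.42 = 0.54.
10.6 − 0.54 = 10.06; 10.6 + 0.54 = 11.14.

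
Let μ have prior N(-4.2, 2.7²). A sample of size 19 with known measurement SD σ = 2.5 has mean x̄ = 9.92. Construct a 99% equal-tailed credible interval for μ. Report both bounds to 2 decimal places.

Posterior precision = 1/2.7² + 19/2.5² = 0.1372 + 3.0400 = 3.1772, so posterior SD = 0.5610.
Posterior mean = (-4.2/2.7² + 19·9.92/2.5²) / 3.1772 = 9.3104.
Interval: 9.3104 ± 2.576 × 0.5610 → [7.87, 10.76].

[7.87, 10.76]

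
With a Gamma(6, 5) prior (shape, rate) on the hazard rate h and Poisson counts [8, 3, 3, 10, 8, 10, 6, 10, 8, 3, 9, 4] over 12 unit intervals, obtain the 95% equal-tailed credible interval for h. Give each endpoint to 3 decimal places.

Posterior: Gamma(6+82, 5+12) = Gamma(88, 17) (shape, rate).
Equal-tailed 95% interval: Gamma(88, 17) quantiles at 0.025 and 0.975.
Posterior mean ≈ 5.176, SD ≈ 0.552; a Normal approximation gives roughly [4.095, 6.258].
Exact: lower = 4.152; upper = 6.313.

[4.152, 6.313]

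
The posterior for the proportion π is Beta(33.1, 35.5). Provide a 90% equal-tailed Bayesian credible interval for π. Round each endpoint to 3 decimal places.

Posterior: Beta(33.1, 35.5).
Equal-tailed 90% interval: the 0.05 and 0.95 quantiles of Beta(33.1, 35.5).
Posterior mean ≈ 0.483, SD ≈ 0.060; a Normal approximation gives roughly [0.384, 0.581].
Exact: F⁻¹(0.05) = 0.384; F⁻¹(0.95) = 0.581.

[0.384, 0.581]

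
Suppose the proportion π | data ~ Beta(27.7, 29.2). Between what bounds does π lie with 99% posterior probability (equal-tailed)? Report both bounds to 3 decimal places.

Posterior: Beta(27.7, 29.2).
Equal-tailed 99% interval: the 0.005 and 0.995 quantiles of Beta(27.7, 29.2).
Posterior mean ≈ 0.487, SD ≈ 0.066; a Normal approximation gives roughly [0.318, 0.656].
Exact: F⁻¹(0.005) = 0.321; F⁻¹(0.995) = 0.654.

[0.321, 0.654]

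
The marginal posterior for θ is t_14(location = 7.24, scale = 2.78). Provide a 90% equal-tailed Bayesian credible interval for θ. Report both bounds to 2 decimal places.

[2.34, 12.14]

The t_14 distribution is symmetric; the 90% interval is 7.24 ± t·2.78 with t_{0.95,14} = 1.761.
Half-width: 1.761 × 2.78 = 4.90.
7.24 − 4.90 = 2.34; 7.24 + 4.90 = 12.14.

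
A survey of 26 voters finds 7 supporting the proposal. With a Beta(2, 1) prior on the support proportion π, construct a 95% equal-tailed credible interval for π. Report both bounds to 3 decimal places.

Posterior: Beta(2+7, 1+19) = Beta(9, 20).
Equal-tailed 95% interval: the 0.025 and 0.975 quantiles of Beta(9, 20).
Posterior mean ≈ 0.310, SD ≈ 0.084; a Normal approximation gives roughly [0.145, 0.476].
Exact: F⁻¹(0.025) = 0.159; F⁻¹(0.975) = 0.487.

[0.159, 0.487]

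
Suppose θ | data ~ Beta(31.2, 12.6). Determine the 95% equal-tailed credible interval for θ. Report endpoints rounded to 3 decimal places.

Posterior: Beta(31.2, 12.6).
Equal-tailed 95% interval: the 0.025 and 0.975 quantiles of Beta(31.2, 12.6).
Posterior mean ≈ 0.712, SD ≈ 0.068; a Normal approximation gives roughly [0.580, 0.845].
Exact: F⁻¹(0.025) = 0.571; F⁻¹(0.975) = 0.835.

[0.571, 0.835]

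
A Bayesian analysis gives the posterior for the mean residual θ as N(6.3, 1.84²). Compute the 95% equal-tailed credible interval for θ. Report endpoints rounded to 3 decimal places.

The posterior is symmetric, so the 95% equal-tailed interval is θ = 6.3 ± z·1.84 with z = 1.960.
Half-width: 1.960 × 1.84 = 3.606.
6.3 − 3.606 = 2.694; 6.3 + 3.606 = 9.906.

[2.694, 9.906]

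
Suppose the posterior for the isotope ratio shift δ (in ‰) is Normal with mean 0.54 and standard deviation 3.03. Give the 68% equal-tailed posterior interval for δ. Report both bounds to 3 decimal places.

The posterior is symmetric, so the 68% equal-tailed interval is δ = 0.54 ± z·3.03 with z = 0.994.
Half-width: 0.994 × 3.03 = 3.013.
0.54 − 3.013 = -2.473; 0.54 + 3.013 = 3.553.

[-2.473, 3.553]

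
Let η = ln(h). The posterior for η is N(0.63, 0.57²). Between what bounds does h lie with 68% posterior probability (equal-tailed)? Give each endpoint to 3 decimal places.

On the log scale the 68% interval is 0.63 ± 0.994 × 0.57 = [0.0632, 1.1968].
Exponentiate: [e^0.0632, e^1.1968] = [1.065, 3.310].

[1.065, 3.310]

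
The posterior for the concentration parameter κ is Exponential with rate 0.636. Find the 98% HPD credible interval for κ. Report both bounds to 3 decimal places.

[0.000, 6.151]

The exponential density is strictly decreasing on [0, ∞), so the HPD interval is anchored at 0: [0, q] with P(κ ≤ q) = 0.98.
q = −ln(1 − 0.98) / 0.636 = 3.9120 / 0.636 = 6.151.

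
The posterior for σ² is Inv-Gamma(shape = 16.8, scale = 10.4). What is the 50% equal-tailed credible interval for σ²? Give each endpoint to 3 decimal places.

[0.537, 0.749]

Inverse-Gamma(16.8, 10.4) quantiles: F⁻¹(0.25) and F⁻¹(0.75).
Equivalently, 1/σ² ~ Gamma(16.8, rate = 10.4); invert its 0.75 and 0.25 quantiles.
Posterior mean ≈ 0.658, SD ≈ 0.171; a Normal approximation gives roughly [0.543, 0.774].
Exact: lower = 0.537; upper = 0.749.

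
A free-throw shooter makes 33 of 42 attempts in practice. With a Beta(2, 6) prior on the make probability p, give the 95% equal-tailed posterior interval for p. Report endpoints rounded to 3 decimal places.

[0.567, 0.817]

Posterior: Beta(2+33, 6+9) = Beta(35, 15).
Equal-tailed 95% interval: the 0.025 and 0.975 quantiles of Beta(35, 15).
Posterior mean ≈ 0.700, SD ≈ 0.064; a Normal approximation gives roughly [0.574, 0.826].
Exact: F⁻¹(0.025) = 0.567; F⁻¹(0.975) = 0.817.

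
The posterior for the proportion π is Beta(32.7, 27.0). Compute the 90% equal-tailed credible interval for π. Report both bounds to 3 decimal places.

[0.442, 0.652]

Posterior: Beta(32.7, 27.0).
Equal-tailed 90% interval: the 0.05 and 0.95 quantiles of Beta(32.7, 27.0).
Posterior mean ≈ 0.548, SD ≈ 0.064; a Normal approximation gives roughly [0.443, 0.653].
Exact: F⁻¹(0.05) = 0.442; F⁻¹(0.95) = 0.652.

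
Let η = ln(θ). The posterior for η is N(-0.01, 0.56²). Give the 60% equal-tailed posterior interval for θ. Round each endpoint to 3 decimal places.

[0.618, 1.586]

On the log scale the 60% interval is -0.01 ± 0.842 × 0.56 = [-0.4813, 0.4613].
Exponentiate: [e^-0.4813, e^0.4613] = [0.618, 1.586].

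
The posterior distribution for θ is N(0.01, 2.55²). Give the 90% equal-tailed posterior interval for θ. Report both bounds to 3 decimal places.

[-4.184, 4.204]

The posterior is symmetric, so the 90% equal-tailed interval is θ = 0.01 ± z·2.55 with z = 1.645.
Half-width: 1.645 × 2.55 = 4.194.
0.01 − 4.194 = -4.184; 0.01 + 4.194 = 4.204.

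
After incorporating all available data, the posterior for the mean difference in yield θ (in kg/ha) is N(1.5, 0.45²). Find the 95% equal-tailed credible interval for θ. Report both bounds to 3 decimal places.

The posterior is symmetric, so the 95% equal-tailed interval is θ = 1.5 ± z·0.45 with z = 1.960.
Half-width: 1.960 × 0.45 = 0.882.
1.5 − 0.882 = 0.618; 1.5 + 0.882 = 2.382.

[0.618, 2.382]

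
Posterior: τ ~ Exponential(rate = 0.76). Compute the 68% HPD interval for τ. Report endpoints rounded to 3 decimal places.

[0.000, 1.499]

The exponential density is strictly decreasing on [0, ∞), so the HPD interval is anchored at 0: [0, q] with P(τ ≤ q) = 0.68.
q = −ln(1 − 0.68) / 0.76 = 1.1394 / 0.76 = 1.499.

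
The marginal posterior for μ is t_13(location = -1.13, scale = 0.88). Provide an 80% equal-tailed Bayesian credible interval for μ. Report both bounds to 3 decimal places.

[-2.318, 0.058]

The t_13 distribution is symmetric; the 80% interval is -1.13 ± t·0.88 with t_{0.9,13} = 1.350.
Half-width: 1.350 × 0.88 = 1.188.
-1.13 − 1.188 = -2.318; -1.13 + 1.188 = 0.058.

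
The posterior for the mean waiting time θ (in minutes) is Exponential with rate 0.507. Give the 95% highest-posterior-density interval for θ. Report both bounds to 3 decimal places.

The exponential density is strictly decreasing on [0, ∞), so the HPD interval is anchored at 0: [0, q] with P(θ ≤ q) = 0.95.
q = −ln(1 − 0.95) / 0.507 = 2.9957 / 0.507 = 5.909.

[0.000, 5.909]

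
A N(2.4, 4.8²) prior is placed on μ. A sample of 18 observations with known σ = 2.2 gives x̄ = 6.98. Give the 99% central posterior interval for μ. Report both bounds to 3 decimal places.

[5.599, 8.255]

Posterior precision = 1/4.8² + 18/2.2² = 0.0434 + 3.7190 = 3.7624, so posterior SD = 0.5155.
Posterior mean = (2.4/4.8² + 18·6.98/2.2²) / 3.7624 = 6.9272.
Interval: 6.9272 ± 2.576 × 0.5155 → [5.599, 8.255].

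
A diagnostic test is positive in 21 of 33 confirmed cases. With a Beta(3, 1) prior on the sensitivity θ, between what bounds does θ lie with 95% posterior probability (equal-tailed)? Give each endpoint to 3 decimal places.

Posterior: Beta(3+21, 1+12) = Beta(24, 13).
Equal-tailed 95% interval: the 0.025 and 0.975 quantiles of Beta(24, 13).
Posterior mean ≈ 0.649, SD ≈ 0.077; a Normal approximation gives roughly [0.497, 0.800].
Exact: F⁻¹(0.025) = 0.490; F⁻¹(0.975) = 0.792.

[0.490, 0.792]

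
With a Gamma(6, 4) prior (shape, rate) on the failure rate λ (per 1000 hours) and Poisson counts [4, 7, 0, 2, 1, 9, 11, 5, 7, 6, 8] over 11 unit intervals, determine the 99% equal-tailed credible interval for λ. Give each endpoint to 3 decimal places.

[3.130, 5.920]

Posterior: Gamma(6+60, 4+11) = Gamma(66, 15) (shape, rate).
Equal-tailed 99% interval: Gamma(66, 15) quantiles at 0.005 and 0.995.
Posterior mean ≈ 4.400, SD ≈ 0.542; a Normal approximation gives roughly [3.005, 5.795].
Exact: lower = 3.130; upper = 5.920.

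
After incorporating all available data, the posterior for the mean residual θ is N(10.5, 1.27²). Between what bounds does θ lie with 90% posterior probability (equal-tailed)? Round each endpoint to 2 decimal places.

The posterior is symmetric, so the 90% equal-tailed interval is θ = 10.5 ± z·1.27 with z = 1.645.
Half-width: 1.645 × 1.27 = 2.09.
10.5 − 2.09 = 8.41; 10.5 + 2.09 = 12.59.

[8.41, 12.59]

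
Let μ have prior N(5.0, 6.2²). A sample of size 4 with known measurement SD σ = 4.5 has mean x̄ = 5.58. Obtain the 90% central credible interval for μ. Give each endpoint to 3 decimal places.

[2.034, 8.991]

Posterior precision = 1/6.2² + 4/4.5² = 0.0260 + 0.1975 = 0.2235, so posterior SD = 2.1150.
Posterior mean = (5.0/6.2² + 4·5.58/4.5²) / 0.2235 = 5.5125.
Interval: 5.5125 ± 1.645 × 2.1150 → [2.034, 8.991].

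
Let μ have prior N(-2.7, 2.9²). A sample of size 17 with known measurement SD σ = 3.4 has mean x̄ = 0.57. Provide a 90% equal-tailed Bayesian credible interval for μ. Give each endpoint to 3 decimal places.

[-0.979, 1.630]

Posterior precision = 1/2.9² + 17/3.4² = 0.1189 + 1.4706 = 1.5895, so posterior SD = 0.7932.
Posterior mean = (-2.7/2.9² + 17·0.57/3.4²) / 1.5895 = 0.3254.
Interval: 0.3254 ± 1.645 × 0.7932 → [-0.979, 1.630].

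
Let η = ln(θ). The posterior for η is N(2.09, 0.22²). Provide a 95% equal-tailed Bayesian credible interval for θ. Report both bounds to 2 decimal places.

On the log scale the 95% interval is 2.09 ± 1.960 × 0.22 = [1.6588, 2.5212].
Exponentiate: [e^1.6588, e^2.5212] = [5.25, 12.44].

[5.25, 12.44]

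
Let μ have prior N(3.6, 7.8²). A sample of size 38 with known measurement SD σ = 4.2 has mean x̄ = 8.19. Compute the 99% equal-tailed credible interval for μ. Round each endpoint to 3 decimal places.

[6.407, 9.904]

Posterior precision = 1/7.8² + 38/4.2² = 0.0164 + 2.1542 = 2.1706, so posterior SD = 0.6787.
Posterior mean = (3.6/7.8² + 38·8.19/4.2²) / 2.1706 = 8.1552.
Interval: 8.1552 ± 2.576 × 0.6787 → [6.407, 9.904].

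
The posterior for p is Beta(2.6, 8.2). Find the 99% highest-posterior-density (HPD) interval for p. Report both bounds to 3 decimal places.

[0.012, 0.584]

The posterior is unimodal and skewed, so the HPD interval has equal density at both endpoints and is the shortest 99% interval.
Solving f(0.012) = f(0.584) with F(0.584) − F(0.012) = 0.99 gives [0.012, 0.584].
For comparison, the equal-tailed interval is [0.025, 0.617]; the HPD is narrower and shifted toward the mode.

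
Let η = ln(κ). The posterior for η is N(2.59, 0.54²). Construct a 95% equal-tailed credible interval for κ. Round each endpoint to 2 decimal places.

On the log scale the 95% interval is 2.59 ± 1.960 × 0.54 = [1.5316, 3.6484].
Exponentiate: [e^1.5316, e^3.6484] = [4.63, 38.41].

[4.63, 38.41]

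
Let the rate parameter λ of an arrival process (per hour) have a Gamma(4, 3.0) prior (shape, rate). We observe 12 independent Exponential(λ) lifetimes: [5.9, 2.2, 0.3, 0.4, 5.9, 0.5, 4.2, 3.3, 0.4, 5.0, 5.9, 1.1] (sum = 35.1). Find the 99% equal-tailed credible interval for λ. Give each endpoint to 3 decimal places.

Posterior: Gamma(4+12, 3.0+35.1) = Gamma(16, 38.1) (shape, rate).
Equal-tailed 99% interval: Gamma(16, 38.1) quantiles at 0.005 and 0.995.
Posterior mean ≈ 0.420, SD ≈ 0.105; a Normal approximation gives roughly [0.150, 0.690].
Exact: lower = 0.199; upper = 0.739.

[0.199, 0.739]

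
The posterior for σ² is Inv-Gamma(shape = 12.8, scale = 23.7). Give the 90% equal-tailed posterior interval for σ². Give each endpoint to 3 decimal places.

[1.235, 3.145]

Inverse-Gamma(12.8, 23.7) quantiles: F⁻¹(0.05) and F⁻¹(0.95).
Equivalently, 1/σ² ~ Gamma(12.8, rate = 23.7); invert its 0.95 and 0.05 quantiles.
Posterior mean ≈ 2.008, SD ≈ 0.611; a Normal approximation gives roughly [1.003, 3.014].
Exact: lower = 1.235; upper = 3.145.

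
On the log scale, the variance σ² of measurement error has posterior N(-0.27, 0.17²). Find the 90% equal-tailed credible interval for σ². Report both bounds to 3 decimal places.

On the log scale the 90% interval is -0.27 ± 1.645 × 0.17 = [-0.5496, 0.0096].
Exponentiate: [e^-0.5496, e^0.0096] = [0.577, 1.010].

[0.577, 1.010]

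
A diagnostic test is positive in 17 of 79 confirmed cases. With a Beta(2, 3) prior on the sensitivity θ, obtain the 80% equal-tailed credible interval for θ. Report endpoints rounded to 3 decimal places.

[0.169, 0.286]

Posterior: Beta(2+17, 3+62) = Beta(19, 65).
Equal-tailed 80% interval: the 0.1 and 0.9 quantiles of Beta(19, 65).
Posterior mean ≈ 0.226, SD ≈ 0.045; a Normal approximation gives roughly [0.168, 0.284].
Exact: F⁻¹(0.1) = 0.169; F⁻¹(0.9) = 0.286.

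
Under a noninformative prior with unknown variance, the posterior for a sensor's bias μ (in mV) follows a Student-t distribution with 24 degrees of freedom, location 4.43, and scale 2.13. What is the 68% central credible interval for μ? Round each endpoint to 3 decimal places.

[2.267, 6.593]

The t_24 distribution is symmetric; the 68% interval is 4.43 ± t·2.13 with t_{0.84,24} = 1.015.
Half-width: 1.015 × 2.13 = 2.163.
4.43 − 2.163 = 2.267; 4.43 + 2.163 = 6.593.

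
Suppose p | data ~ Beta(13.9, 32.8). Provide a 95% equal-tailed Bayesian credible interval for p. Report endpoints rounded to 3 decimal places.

Posterior: Beta(13.9, 32.8).
Equal-tailed 95% interval: the 0.025 and 0.975 quantiles of Beta(13.9, 32.8).
Posterior mean ≈ 0.298, SD ≈ 0.066; a Normal approximation gives roughly [0.168, 0.427].
Exact: F⁻¹(0.025) = 0.177; F⁻¹(0.975) = 0.435.

[0.177, 0.435]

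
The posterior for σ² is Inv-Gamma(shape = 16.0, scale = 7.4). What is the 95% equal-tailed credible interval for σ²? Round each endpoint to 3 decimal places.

[0.299, 0.809]

Inverse-Gamma(16.0, 7.4) quantiles: F⁻¹(0.025) and F⁻¹(0.975).
Equivalently, 1/σ² ~ Gamma(16.0, rate = 7.4); invert its 0.975 and 0.025 quantiles.
Posterior mean ≈ 0.493, SD ≈ 0.132; a Normal approximation gives roughly [0.235, 0.752].
Exact: lower = 0.299; upper = 0.809.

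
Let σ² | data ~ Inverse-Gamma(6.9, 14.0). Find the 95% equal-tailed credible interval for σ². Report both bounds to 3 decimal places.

[1.083, 5.088]

Inverse-Gamma(6.9, 14.0) quantiles: F⁻¹(0.025) and F⁻¹(0.975).
Equivalently, 1/σ² ~ Gamma(6.9, rate = 14.0); invert its 0.975 and 0.025 quantiles.
Posterior mean ≈ 2.373, SD ≈ 1.072; a Normal approximation gives roughly [0.272, 4.474].
Exact: lower = 1.083; upper = 5.088.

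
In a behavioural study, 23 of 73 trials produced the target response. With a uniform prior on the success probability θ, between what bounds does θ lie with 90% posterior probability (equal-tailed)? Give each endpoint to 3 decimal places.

Posterior: Beta(1+23, 1+50) = Beta(24, 51).
Equal-tailed 90% interval: the 0.05 and 0.95 quantiles of Beta(24, 51).
Posterior mean ≈ 0.320, SD ≈ 0.054; a Normal approximation gives roughly [0.232, 0.408].
Exact: F⁻¹(0.05) = 0.235; F⁻¹(0.95) = 0.411.

[0.235, 0.411]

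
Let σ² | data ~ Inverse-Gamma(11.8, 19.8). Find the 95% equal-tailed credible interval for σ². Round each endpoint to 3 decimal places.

[1.019, 3.269]

Inverse-Gamma(11.8, 19.8) quantiles: F⁻¹(0.025) and F⁻¹(0.975).
Equivalently, 1/σ² ~ Gamma(11.8, rate = 19.8); invert its 0.975 and 0.025 quantiles.
Posterior mean ≈ 1.833, SD ≈ 0.586; a Normal approximation gives roughly [0.686, 2.981].
Exact: lower = 1.019; upper = 3.269.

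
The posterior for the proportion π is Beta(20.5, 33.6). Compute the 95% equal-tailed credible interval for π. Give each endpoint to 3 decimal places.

[0.256, 0.511]

Posterior: Beta(20.5, 33.6).
Equal-tailed 95% interval: the 0.025 and 0.975 quantiles of Beta(20.5, 33.6).
Posterior mean ≈ 0.379, SD ≈ 0.065; a Normal approximation gives roughly [0.251, 0.507].
Exact: F⁻¹(0.025) = 0.256; F⁻¹(0.975) = 0.511.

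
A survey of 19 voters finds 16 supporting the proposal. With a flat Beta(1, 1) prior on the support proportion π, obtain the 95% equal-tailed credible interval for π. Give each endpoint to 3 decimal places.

Posterior: Beta(1+16, 1+3) = Beta(17, 4).
Equal-tailed 95% interval: the 0.025 and 0.975 quantiles of Beta(17, 4).
Posterior mean ≈ 0.810, SD ≈ 0.084; a Normal approximation gives roughly [0.645, 0.974].
Exact: F⁻¹(0.025) = 0.621; F⁻¹(0.975) = 0.943.

[0.621, 0.943]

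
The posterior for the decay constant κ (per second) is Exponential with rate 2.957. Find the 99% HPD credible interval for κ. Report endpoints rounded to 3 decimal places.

[0.000, 1.557]

The exponential density is strictly decreasing on [0, ∞), so the HPD interval is anchored at 0: [0, q] with P(κ ≤ q) = 0.99.
q = −ln(1 − 0.99) / 2.957 = 4.6052 / 2.957 = 1.557.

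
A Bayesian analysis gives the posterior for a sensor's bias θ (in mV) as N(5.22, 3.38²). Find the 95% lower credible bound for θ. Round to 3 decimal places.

Need L with P(θ ≥ L) = 0.95: L = 5.22 − z_{0.05}·3.38.
z = 1.645; L = 5.22 − 1.645 × 3.38 = -0.340.

-0.340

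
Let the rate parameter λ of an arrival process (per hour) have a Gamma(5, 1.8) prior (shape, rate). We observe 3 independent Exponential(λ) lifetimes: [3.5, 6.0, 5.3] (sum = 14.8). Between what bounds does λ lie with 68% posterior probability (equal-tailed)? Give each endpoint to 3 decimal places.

Posterior: Gamma(5+3, 1.8+14.8) = Gamma(8, 16.6) (shape, rate).
Equal-tailed 68% interval: Gamma(8, 16.6) quantiles at 0.16 and 0.84.
Posterior mean ≈ 0.482, SD ≈ 0.170; a Normal approximation gives roughly [0.312, 0.651].
Exact: lower = 0.316; upper = 0.648.

[0.316, 0.648]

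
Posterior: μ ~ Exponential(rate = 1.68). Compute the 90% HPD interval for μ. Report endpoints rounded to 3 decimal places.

[0.000, 1.371]

The exponential density is strictly decreasing on [0, ∞), so the HPD interval is anchored at 0: [0, q] with P(μ ≤ q) = 0.90.
q = −ln(1 − 0.90) / 1.68 = 2.3026 / 1.68 = 1.371.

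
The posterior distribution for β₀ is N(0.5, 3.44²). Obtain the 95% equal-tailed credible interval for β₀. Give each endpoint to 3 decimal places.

[-6.242, 7.242]

The posterior is symmetric, so the 95% equal-tailed interval is β₀ = 0.5 ± z·3.44 with z = 1.960.
Half-width: 1.960 × 3.44 = 6.742.
0.5 − 6.742 = -6.242; 0.5 + 6.742 = 7.242.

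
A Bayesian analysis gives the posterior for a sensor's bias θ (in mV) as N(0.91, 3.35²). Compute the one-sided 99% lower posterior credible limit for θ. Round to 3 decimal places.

-6.883

Need L with P(θ ≥ L) = 0.99: L = 0.91 − z_{0.01}·3.35.
z = 2.326; L = 0.91 − 2.326 × 3.35 = -6.883.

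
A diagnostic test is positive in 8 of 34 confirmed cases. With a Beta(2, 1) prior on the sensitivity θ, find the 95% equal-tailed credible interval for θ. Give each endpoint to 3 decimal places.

Posterior: Beta(2+8, 1+26) = Beta(10, 27).
Equal-tailed 95% interval: the 0.025 and 0.975 quantiles of Beta(10, 27).
Posterior mean ≈ 0.270, SD ≈ 0.072; a Normal approximation gives roughly [0.129, 0.411].
Exact: F⁻¹(0.025) = 0.142; F⁻¹(0.975) = 0.422.

[0.142, 0.422]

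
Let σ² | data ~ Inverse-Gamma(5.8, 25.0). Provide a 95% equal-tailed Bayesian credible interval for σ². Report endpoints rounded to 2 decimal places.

Inverse-Gamma(5.8, 25.0) quantiles: F⁻¹(0.025) and F⁻¹(0.975).
Equivalently, 1/σ² ~ Gamma(5.8, rate = 25.0); invert its 0.975 and 0.025 quantiles.
Posterior mean ≈ 5.21, SD ≈ 2.67; a Normal approximation gives roughly [-0.03, 10.45].
Exact: lower = 2.20; upper = 12.00.

[2.20, 12.00]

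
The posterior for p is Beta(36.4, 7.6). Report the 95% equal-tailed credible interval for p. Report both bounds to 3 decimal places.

Posterior: Beta(36.4, 7.6).
Equal-tailed 95% interval: the 0.025 and 0.975 quantiles of Beta(36.4, 7.6).
Posterior mean ≈ 0.827, SD ≈ 0.056; a Normal approximation gives roughly [0.717, 0.938].
Exact: F⁻¹(0.025) = 0.704; F⁻¹(0.975) = 0.923.

[0.704, 0.923]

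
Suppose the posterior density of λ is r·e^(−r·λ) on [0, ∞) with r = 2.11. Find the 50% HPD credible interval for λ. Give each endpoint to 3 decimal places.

[0.000, 0.329]

The exponential density is strictly decreasing on [0, ∞), so the HPD interval is anchored at 0: [0, q] with P(λ ≤ q) = 0.50.
q = −ln(1 − 0.50) / 2.11 = 0.6931 / 2.11 = 0.329.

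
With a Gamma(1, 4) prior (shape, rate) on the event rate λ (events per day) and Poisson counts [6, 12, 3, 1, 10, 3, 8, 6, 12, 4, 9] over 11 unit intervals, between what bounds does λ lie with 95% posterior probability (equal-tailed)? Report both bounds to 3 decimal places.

[3.933, 6.193]

Posterior: Gamma(1+74, 4+11) = Gamma(75, 15) (shape, rate).
Equal-tailed 95% interval: Gamma(75, 15) quantiles at 0.025 and 0.975.
Posterior mean ≈ 5.000, SD ≈ 0.577; a Normal approximation gives roughly [3.868, 6.132].
Exact: lower = 3.933; upper = 6.193.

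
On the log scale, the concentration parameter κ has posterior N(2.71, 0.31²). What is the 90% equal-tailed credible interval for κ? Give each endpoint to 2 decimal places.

[9.03, 25.03]

On the log scale the 90% interval is 2.71 ± 1.645 × 0.31 = [2.2001, 3.2199].
Exponentiate: [e^2.2001, e^3.2199] = [9.03, 25.03].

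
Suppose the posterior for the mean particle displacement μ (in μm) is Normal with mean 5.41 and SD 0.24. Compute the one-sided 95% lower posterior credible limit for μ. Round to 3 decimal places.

Need L with P(μ ≥ L) = 0.95: L = 5.41 − z_{0.05}·0.24.
z = 1.645; L = 5.41 − 1.645 × 0.24 = 5.015.

5.015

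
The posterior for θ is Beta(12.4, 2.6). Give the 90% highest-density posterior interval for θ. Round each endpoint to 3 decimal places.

The posterior is unimodal and skewed, so the HPD interval has equal density at both endpoints and is the shortest 90% interval.
Solving f(0.686) = f(0.974) with F(0.974) − F(0.686) = 0.90 gives [0.686, 0.974].
For comparison, the equal-tailed interval is [0.649, 0.954]; the HPD is narrower and shifted toward the mode.

[0.686, 0.974]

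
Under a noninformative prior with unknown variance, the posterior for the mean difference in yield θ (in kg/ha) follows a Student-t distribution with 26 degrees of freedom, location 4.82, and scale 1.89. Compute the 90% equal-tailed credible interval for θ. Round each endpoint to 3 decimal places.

[1.596, 8.044]

The t_26 distribution is symmetric; the 90% interval is 4.82 ± t·1.89 with t_{0.95,26} = 1.706.
Half-width: 1.706 × 1.89 = 3.224.
4.82 − 3.224 = 1.596; 4.82 + 3.224 = 8.044.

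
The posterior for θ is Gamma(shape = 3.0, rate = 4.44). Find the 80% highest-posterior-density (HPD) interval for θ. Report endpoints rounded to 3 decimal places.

The posterior is unimodal and skewed, so the HPD interval has equal density at both endpoints and is the shortest 80% interval.
Solving f(0.147) = f(1.018) with F(1.018) − F(0.147) = 0.80 gives [0.147, 1.018].
For comparison, the equal-tailed interval is [0.248, 1.199]; the HPD is narrower and shifted toward the mode.

[0.147, 1.018]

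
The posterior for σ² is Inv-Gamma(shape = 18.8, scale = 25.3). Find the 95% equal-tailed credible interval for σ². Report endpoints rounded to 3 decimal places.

[0.897, 2.242]

Inverse-Gamma(18.8, 25.3) quantiles: F⁻¹(0.025) and F⁻¹(0.975).
Equivalently, 1/σ² ~ Gamma(18.8, rate = 25.3); invert its 0.975 and 0.025 quantiles.
Posterior mean ≈ 1.421, SD ≈ 0.347; a Normal approximation gives roughly [0.742, 2.101].
Exact: lower = 0.897; upper = 2.242.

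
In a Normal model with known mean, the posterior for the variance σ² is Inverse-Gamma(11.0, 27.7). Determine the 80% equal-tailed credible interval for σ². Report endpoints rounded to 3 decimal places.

Inverse-Gamma(11.0, 27.7) quantiles: F⁻¹(0.1) and F⁻¹(0.9).
Equivalently, 1/σ² ~ Gamma(11.0, rate = 27.7); invert its 0.9 and 0.1 quantiles.
Posterior mean ≈ 2.770, SD ≈ 0.923; a Normal approximation gives roughly [1.587, 3.953].
Exact: lower = 1.798; upper = 3.945.

[1.798, 3.945]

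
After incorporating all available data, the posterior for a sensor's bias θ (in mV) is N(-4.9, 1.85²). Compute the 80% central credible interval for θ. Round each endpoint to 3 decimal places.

The posterior is symmetric, so the 80% equal-tailed interval is θ = -4.9 ± z·1.85 with z = 1.282.
Half-width: 1.282 × 1.85 = 2.371.
-4.9 − 2.371 = -7.271; -4.9 + 2.371 = -2.529.

[-7.271, -2.529]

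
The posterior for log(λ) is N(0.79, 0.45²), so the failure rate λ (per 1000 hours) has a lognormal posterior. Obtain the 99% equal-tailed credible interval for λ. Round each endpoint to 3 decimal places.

[0.691, 7.023]

On the log scale the 99% interval is 0.79 ± 2.576 × 0.45 = [-0.3691, 1.9491].
Exponentiate: [e^-0.3691, e^1.9491] = [0.691, 7.023].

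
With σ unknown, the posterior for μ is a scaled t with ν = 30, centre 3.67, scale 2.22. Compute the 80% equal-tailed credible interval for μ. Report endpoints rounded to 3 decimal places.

[0.761, 6.579]

The t_30 distribution is symmetric; the 80% interval is 3.67 ± t·2.22 with t_{0.9,30} = 1.310.
Half-width: 1.310 × 2.22 = 2.909.
3.67 − 2.909 = 0.761; 3.67 + 2.909 = 6.579.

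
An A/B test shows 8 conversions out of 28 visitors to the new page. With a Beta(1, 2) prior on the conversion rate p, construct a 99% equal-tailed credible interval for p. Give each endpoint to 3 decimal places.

Posterior: Beta(1+8, 2+20) = Beta(9, 22).
Equal-tailed 99% interval: the 0.005 and 0.995 quantiles of Beta(9, 22).
Posterior mean ≈ 0.290, SD ≈ 0.080; a Normal approximation gives roughly [0.084, 0.497].
Exact: F⁻¹(0.005) = 0.114; F⁻¹(0.995) = 0.516.

[0.114, 0.516]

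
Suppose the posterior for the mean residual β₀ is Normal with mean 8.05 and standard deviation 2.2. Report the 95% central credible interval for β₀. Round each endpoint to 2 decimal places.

[3.74, 12.36]

The posterior is symmetric, so the 95% equal-tailed interval is β₀ = 8.05 ± z·2.2 with z = 1.960.
Half-width: 1.960 × 2.2 = 4.31.
8.05 − 4.31 = 3.74; 8.05 + 4.31 = 12.36.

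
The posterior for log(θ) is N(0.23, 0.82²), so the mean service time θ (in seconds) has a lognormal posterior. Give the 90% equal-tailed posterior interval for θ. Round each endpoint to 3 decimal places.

[0.327, 4.849]

On the log scale the 90% interval is 0.23 ± 1.645 × 0.82 = [-1.1188, 1.5788].
Exponentiate: [e^-1.1188, e^1.5788] = [0.327, 4.849].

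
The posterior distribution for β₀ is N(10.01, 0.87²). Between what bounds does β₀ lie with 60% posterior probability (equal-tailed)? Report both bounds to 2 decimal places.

The posterior is symmetric, so the 60% equal-tailed interval is β₀ = 10.01 ± z·0.87 with z = 0.842.
Half-width: 0.842 × 0.87 = 0.73.
10.01 − 0.73 = 9.28; 10.01 + 0.73 = 10.74.

[9.28, 10.74]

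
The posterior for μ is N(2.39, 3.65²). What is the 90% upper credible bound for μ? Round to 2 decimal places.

7.07

Need U with P(μ ≤ U) = 0.90: U = 2.39 + z_{0.1}·3.65.
z = 1.282; U = 2.39 + 1.282 × 3.65 = 7.07.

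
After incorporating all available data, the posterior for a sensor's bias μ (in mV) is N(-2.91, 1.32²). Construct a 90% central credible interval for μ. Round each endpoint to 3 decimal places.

The posterior is symmetric, so the 90% equal-tailed interval is μ = -2.91 ± z·1.32 with z = 1.645.
Half-width: 1.645 × 1.32 = 2.171.
-2.91 − 2.171 = -5.081; -2.91 + 2.171 = -0.739.

[-5.081, -0.739]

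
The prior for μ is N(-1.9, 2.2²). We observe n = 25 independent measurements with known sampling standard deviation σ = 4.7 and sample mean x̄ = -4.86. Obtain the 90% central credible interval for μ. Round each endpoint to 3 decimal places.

[-5.825, -2.981]

Posterior precision = 1/2.2² + 25/4.7² = 0.2066 + 1.1317 = 1.3383, so posterior SD = 0.8644.
Posterior mean = (-1.9/2.2² + 25·-4.86/4.7²) / 1.3383 = -4.4030.
Interval: -4.4030 ± 1.645 × 0.8644 → [-5.825, -2.981].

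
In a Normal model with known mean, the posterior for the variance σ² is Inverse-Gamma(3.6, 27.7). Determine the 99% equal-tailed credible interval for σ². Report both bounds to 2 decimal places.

[2.69, 52.40]

Inverse-Gamma(3.6, 27.7) quantiles: F⁻¹(0.005) and F⁻¹(0.995).
Equivalently, 1/σ² ~ Gamma(3.6, rate = 27.7); invert its 0.995 and 0.005 quantiles.
Posterior mean ≈ 10.65, SD ≈ 8.42; a Normal approximation gives roughly [-11.04, 32.35].
Exact: lower = 2.69; upper = 52.40.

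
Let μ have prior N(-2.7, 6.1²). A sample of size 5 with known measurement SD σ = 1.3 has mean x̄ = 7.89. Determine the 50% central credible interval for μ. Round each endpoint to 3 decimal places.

[7.404, 8.185]

Posterior precision = 1/6.1² + 5/1.3² = 0.0269 + 2.9586 = 2.9855, so posterior SD = 0.5788.
Posterior mean = (-2.7/6.1² + 5·7.89/1.3²) / 2.9855 = 7.7947.
Interval: 7.7947 ± 0.674 × 0.5788 → [7.404, 8.185].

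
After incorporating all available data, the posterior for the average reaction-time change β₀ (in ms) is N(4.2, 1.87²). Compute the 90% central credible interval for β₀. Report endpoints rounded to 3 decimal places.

The posterior is symmetric, so the 90% equal-tailed interval is β₀ = 4.2 ± z·1.87 with z = 1.645.
Half-width: 1.645 × 1.87 = 3.076.
4.2 − 3.076 = 1.124; 4.2 + 3.076 = 7.276.

[1.124, 7.276]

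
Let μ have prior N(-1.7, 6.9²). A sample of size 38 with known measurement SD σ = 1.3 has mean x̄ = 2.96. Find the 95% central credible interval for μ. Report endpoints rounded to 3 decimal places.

[2.543, 3.369]

Posterior precision = 1/6.9² + 38/1.3² = 0.0210 + 22.4852 = 22.5062, so posterior SD = 0.2108.
Posterior mean = (-1.7/6.9² + 38·2.96/1.3²) / 22.5062 = 2.9557.
Interval: 2.9557 ± 1.960 × 0.2108 → [2.543, 3.369].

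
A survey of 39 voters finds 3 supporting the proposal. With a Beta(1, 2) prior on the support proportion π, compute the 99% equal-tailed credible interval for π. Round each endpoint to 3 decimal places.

Posterior: Beta(1+3, 2+36) = Beta(4, 38).
Equal-tailed 99% interval: the 0.005 and 0.995 quantiles of Beta(4, 38).
Posterior mean ≈ 0.095, SD ≈ 0.045; a Normal approximation gives roughly [-0.020, 0.211].
Exact: F⁻¹(0.005) = 0.017; F⁻¹(0.995) = 0.243.

[0.017, 0.243]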